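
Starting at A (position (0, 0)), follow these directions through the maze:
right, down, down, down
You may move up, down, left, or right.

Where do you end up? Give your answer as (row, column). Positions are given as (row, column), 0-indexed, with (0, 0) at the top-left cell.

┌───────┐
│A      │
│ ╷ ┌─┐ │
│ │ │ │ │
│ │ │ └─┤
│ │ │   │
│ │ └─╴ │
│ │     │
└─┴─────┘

Following directions step by step:
Start: (0, 0)
  right: (0, 0) → (0, 1)
  down: (0, 1) → (1, 1)
  down: (1, 1) → (2, 1)
  down: (2, 1) → (3, 1)
Final position: (3, 1)

Path taken:

┌───────┐
│A ↓    │
│ ╷ ┌─┐ │
│ │↓│ │ │
│ │ │ └─┤
│ │↓│   │
│ │ └─╴ │
│ │B    │
└─┴─────┘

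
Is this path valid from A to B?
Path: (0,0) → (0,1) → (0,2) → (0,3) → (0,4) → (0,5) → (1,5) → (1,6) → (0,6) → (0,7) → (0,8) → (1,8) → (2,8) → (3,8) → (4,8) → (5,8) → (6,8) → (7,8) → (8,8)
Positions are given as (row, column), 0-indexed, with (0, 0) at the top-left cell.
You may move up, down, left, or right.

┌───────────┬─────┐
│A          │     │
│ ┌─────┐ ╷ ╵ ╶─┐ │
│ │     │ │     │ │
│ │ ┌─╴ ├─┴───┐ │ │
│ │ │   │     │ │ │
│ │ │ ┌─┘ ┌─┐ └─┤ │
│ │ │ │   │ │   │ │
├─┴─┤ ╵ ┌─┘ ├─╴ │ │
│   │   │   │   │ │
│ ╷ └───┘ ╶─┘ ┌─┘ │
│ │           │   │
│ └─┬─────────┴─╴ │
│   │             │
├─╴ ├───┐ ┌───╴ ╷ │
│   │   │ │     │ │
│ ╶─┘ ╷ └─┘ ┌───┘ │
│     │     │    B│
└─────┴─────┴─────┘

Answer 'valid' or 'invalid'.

Checking path validity:
Result: All consecutive moves are passable.

valid

Correct solution:

┌───────────┬─────┐
│A → → → → ↓│↱ → ↓│
│ ┌─────┐ ╷ ╵ ╶─┐ │
│ │     │ │↳ ↑  │↓│
│ │ ┌─╴ ├─┴───┐ │ │
│ │ │   │     │ │↓│
│ │ │ ┌─┘ ┌─┐ └─┤ │
│ │ │ │   │ │   │↓│
├─┴─┤ ╵ ┌─┘ ├─╴ │ │
│   │   │   │   │↓│
│ ╷ └───┘ ╶─┘ ┌─┘ │
│ │           │  ↓│
│ └─┬─────────┴─╴ │
│   │            ↓│
├─╴ ├───┐ ┌───╴ ╷ │
│   │   │ │     │↓│
│ ╶─┘ ╷ └─┘ ┌───┘ │
│     │     │    B│
└─────┴─────┴─────┘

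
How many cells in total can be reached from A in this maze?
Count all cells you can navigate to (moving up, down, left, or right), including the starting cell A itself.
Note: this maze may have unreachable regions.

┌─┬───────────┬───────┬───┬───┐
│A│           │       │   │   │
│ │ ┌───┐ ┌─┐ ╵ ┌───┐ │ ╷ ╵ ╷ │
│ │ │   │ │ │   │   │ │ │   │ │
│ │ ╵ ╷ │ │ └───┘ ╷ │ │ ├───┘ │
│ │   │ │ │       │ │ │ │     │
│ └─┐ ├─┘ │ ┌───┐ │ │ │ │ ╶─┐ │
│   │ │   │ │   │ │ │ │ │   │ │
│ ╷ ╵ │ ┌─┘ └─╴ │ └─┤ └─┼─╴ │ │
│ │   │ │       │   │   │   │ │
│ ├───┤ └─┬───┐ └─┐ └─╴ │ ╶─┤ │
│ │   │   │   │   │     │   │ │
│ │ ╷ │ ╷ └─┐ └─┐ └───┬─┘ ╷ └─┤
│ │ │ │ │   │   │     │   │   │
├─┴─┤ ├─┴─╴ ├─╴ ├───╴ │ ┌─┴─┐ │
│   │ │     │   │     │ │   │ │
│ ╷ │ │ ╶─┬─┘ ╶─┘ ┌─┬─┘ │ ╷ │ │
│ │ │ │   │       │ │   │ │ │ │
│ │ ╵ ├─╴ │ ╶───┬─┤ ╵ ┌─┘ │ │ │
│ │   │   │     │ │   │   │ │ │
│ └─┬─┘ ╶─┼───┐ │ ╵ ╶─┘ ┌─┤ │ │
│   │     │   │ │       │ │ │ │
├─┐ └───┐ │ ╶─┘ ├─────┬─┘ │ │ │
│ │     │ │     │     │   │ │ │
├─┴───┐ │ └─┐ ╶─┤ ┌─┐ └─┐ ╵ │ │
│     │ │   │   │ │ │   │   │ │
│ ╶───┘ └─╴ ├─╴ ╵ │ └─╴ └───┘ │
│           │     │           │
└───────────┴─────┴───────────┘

Using BFS/flood-fill to find all reachable cells from A:
Maze size: 14 × 15 = 210 total cells
1 cell(s) are walled off and cannot be reached from A.
Reachable cells: 209

Reachable region (· marks reachable cells):

┌─┬───────────┬───────┬───┬───┐
│A│· · · · · ·│· · · ·│· ·│· ·│
│ │ ┌───┐ ┌─┐ ╵ ┌───┐ │ ╷ ╵ ╷ │
│·│·│· ·│·│·│· ·│· ·│·│·│· ·│·│
│ │ ╵ ╷ │ │ └───┘ ╷ │ │ ├───┘ │
│·│· ·│·│·│· · · ·│·│·│·│· · ·│
│ └─┐ ├─┘ │ ┌───┐ │ │ │ │ ╶─┐ │
│· ·│·│· ·│·│· ·│·│·│·│·│· ·│·│
│ ╷ ╵ │ ┌─┘ └─╴ │ └─┤ └─┼─╴ │ │
│·│· ·│·│· · · ·│· ·│· ·│· ·│·│
│ ├───┤ └─┬───┐ └─┐ └─╴ │ ╶─┤ │
│·│· ·│· ·│· ·│· ·│· · ·│· ·│·│
│ │ ╷ │ ╷ └─┐ └─┐ └───┬─┘ ╷ └─┤
│·│·│·│·│· ·│· ·│· · ·│· ·│· ·│
├─┴─┤ ├─┴─╴ ├─╴ ├───╴ │ ┌─┴─┐ │
│· ·│·│· · ·│· ·│· · ·│·│· ·│·│
│ ╷ │ │ ╶─┬─┘ ╶─┘ ┌─┬─┘ │ ╷ │ │
│·│·│·│· ·│· · · ·│·│· ·│·│·│·│
│ │ ╵ ├─╴ │ ╶───┬─┤ ╵ ┌─┘ │ │ │
│·│· ·│· ·│· · ·│·│· ·│· ·│·│·│
│ └─┬─┘ ╶─┼───┐ │ ╵ ╶─┘ ┌─┤ │ │
│· ·│· · ·│· ·│·│· · · ·│·│·│·│
├─┐ └───┐ │ ╶─┘ ├─────┬─┘ │ │ │
│ │· · ·│·│· · ·│· · ·│· ·│·│·│
├─┴───┐ │ └─┐ ╶─┤ ┌─┐ └─┐ ╵ │ │
│· · ·│·│· ·│· ·│·│·│· ·│· ·│·│
│ ╶───┘ └─╴ ├─╴ ╵ │ └─╴ └───┘ │
│· · · · · ·│· · ·│· · · · · ·│
└───────────┴─────┴───────────┘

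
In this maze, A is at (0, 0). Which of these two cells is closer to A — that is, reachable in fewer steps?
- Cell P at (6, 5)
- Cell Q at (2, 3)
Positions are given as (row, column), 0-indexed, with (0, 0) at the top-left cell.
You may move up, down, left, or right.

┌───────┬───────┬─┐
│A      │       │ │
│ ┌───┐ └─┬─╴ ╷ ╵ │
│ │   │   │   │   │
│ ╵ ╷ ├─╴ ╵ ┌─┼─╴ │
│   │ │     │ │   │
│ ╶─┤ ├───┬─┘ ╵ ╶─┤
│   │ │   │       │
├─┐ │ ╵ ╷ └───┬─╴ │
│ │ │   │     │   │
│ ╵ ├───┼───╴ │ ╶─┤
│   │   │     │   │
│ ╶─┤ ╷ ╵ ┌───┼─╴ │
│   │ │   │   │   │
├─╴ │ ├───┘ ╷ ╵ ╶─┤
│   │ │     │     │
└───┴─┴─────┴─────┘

Shortest path A → P at (6, 5): 27 steps
Shortest path A → Q at (2, 3): 7 steps

Q is closer (7 steps vs 27 steps).

Path to P:

┌───────┬───────┬─┐
│A → → ↓│    ↱ ↓│ │
│ ┌───┐ └─┬─╴ ╷ ╵ │
│ │   │↳ ↓│↱ ↑│↳ ↓│
│ ╵ ╷ ├─╴ ╵ ┌─┼─╴ │
│   │ │  ↳ ↑│ │↓ ↲│
│ ╶─┤ ├───┬─┘ ╵ ╶─┤
│   │ │   │    ↳ ↓│
├─┐ │ ╵ ╷ └───┬─╴ │
│ │ │   │     │↓ ↲│
│ ╵ ├───┼───╴ │ ╶─┤
│   │   │     │↳ ↓│
│ ╶─┤ ╷ ╵ ┌───┼─╴ │
│   │ │   │P ↰│↓ ↲│
├─╴ │ ├───┘ ╷ ╵ ╶─┤
│   │ │     │↑ ↲  │
└───┴─┴─────┴─────┘

Path to Q:

┌───────┬───────┬─┐
│A → → ↓│       │ │
│ ┌───┐ └─┬─╴ ╷ ╵ │
│ │   │↳ ↓│   │   │
│ ╵ ╷ ├─╴ ╵ ┌─┼─╴ │
│   │ │Q ↲  │ │   │
│ ╶─┤ ├───┬─┘ ╵ ╶─┤
│   │ │   │       │
├─┐ │ ╵ ╷ └───┬─╴ │
│ │ │   │     │   │
│ ╵ ├───┼───╴ │ ╶─┤
│   │   │     │   │
│ ╶─┤ ╷ ╵ ┌───┼─╴ │
│   │ │   │   │   │
├─╴ │ ├───┘ ╷ ╵ ╶─┤
│   │ │     │     │
└───┴─┴─────┴─────┘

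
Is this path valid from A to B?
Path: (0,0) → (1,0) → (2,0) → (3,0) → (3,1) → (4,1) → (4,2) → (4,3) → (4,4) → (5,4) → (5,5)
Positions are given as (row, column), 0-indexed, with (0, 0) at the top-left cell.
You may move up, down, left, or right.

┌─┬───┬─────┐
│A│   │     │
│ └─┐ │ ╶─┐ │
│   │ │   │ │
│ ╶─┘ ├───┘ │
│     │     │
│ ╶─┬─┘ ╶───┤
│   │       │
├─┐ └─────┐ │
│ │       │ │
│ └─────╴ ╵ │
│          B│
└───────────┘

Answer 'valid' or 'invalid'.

Checking path validity:
Result: All consecutive moves are passable.

valid

Correct solution:

┌─┬───┬─────┐
│A│   │     │
│ └─┐ │ ╶─┐ │
│↓  │ │   │ │
│ ╶─┘ ├───┘ │
│↓    │     │
│ ╶─┬─┘ ╶───┤
│↳ ↓│       │
├─┐ └─────┐ │
│ │↳ → → ↓│ │
│ └─────╴ ╵ │
│        ↳ B│
└───────────┘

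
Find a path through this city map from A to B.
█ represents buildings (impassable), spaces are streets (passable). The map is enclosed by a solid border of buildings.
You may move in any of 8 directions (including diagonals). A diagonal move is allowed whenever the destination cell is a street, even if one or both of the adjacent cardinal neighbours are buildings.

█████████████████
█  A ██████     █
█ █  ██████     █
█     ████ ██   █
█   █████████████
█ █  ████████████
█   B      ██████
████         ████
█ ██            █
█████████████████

Finding the shortest path from A to B:
Movement: 8-directional
Path length: 5 steps
Directions: down → down → down → down → down-right

Solution:

█████████████████
█  A ██████     █
█ █↓ ██████     █
█  ↓  ████ ██   █
█  ↓█████████████
█ █↘ ████████████
█   B      ██████
████         ████
█ ██            █
█████████████████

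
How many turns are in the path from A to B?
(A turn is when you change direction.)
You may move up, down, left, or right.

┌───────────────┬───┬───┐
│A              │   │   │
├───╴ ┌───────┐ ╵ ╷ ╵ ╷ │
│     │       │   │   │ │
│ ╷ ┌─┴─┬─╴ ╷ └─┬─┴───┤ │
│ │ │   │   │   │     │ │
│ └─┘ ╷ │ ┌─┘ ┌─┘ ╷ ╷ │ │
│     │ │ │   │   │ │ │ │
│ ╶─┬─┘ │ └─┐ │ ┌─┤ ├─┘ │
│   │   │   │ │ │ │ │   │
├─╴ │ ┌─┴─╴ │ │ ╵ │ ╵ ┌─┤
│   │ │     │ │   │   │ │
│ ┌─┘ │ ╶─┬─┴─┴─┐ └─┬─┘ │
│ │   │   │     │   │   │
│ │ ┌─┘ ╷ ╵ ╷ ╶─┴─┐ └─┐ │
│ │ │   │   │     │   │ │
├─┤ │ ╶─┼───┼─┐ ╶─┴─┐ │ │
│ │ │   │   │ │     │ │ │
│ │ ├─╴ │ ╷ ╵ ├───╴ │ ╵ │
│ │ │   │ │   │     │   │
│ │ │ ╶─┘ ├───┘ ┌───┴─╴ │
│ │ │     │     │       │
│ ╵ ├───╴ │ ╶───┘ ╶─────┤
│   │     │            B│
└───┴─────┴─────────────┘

Directions: right, right, right, right, right, right, right, down, right, up, right, down, right, up, right, down, down, down, down, left, down, left, up, up, up, left, down, left, down, down, right, down, right, down, right, down, down, right, down, left, left, left, down, right, right, right
Number of turns: 28

Solution:

┌───────────────┬───┬───┐
│A → → → → → → ↓│↱ ↓│↱ ↓│
├───╴ ┌───────┐ ╵ ╷ ╵ ╷ │
│     │       │↳ ↑│↳ ↑│↓│
│ ╷ ┌─┴─┬─╴ ╷ └─┬─┴───┤ │
│ │ │   │   │   │↓ ↰  │↓│
│ └─┘ ╷ │ ┌─┘ ┌─┘ ╷ ╷ │ │
│     │ │ │   │↓ ↲│↑│ │↓│
│ ╶─┬─┘ │ └─┐ │ ┌─┤ ├─┘ │
│   │   │   │ │↓│ │↑│↓ ↲│
├─╴ │ ┌─┴─╴ │ │ ╵ │ ╵ ┌─┤
│   │ │     │ │↳ ↓│↑ ↲│ │
│ ┌─┘ │ ╶─┬─┴─┴─┐ └─┬─┘ │
│ │   │   │     │↳ ↓│   │
│ │ ┌─┘ ╷ ╵ ╷ ╶─┴─┐ └─┐ │
│ │ │   │   │     │↳ ↓│ │
├─┤ │ ╶─┼───┼─┐ ╶─┴─┐ │ │
│ │ │   │   │ │     │↓│ │
│ │ ├─╴ │ ╷ ╵ ├───╴ │ ╵ │
│ │ │   │ │   │     │↳ ↓│
│ │ │ ╶─┘ ├───┘ ┌───┴─╴ │
│ │ │     │     │↓ ← ← ↲│
│ ╵ ├───╴ │ ╶───┘ ╶─────┤
│   │     │      ↳ → → B│
└───┴─────┴─────────────┘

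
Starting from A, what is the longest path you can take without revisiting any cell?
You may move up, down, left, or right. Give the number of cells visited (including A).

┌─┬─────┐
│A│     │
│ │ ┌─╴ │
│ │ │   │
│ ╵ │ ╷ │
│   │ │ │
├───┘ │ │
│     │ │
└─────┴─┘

Finding longest simple path using DFS:
Start: (0, 0)
Longest path visits 14 cells
Path: A → down → down → right → up → up → right → right → down → left → down → down → left → left

Solution:

┌─┬─────┐
│A│↱ → ↓│
│ │ ┌─╴ │
│↓│↑│↓ ↲│
│ ╵ │ ╷ │
│↳ ↑│↓│ │
├───┘ │ │
│B ← ↲│ │
└─────┴─┘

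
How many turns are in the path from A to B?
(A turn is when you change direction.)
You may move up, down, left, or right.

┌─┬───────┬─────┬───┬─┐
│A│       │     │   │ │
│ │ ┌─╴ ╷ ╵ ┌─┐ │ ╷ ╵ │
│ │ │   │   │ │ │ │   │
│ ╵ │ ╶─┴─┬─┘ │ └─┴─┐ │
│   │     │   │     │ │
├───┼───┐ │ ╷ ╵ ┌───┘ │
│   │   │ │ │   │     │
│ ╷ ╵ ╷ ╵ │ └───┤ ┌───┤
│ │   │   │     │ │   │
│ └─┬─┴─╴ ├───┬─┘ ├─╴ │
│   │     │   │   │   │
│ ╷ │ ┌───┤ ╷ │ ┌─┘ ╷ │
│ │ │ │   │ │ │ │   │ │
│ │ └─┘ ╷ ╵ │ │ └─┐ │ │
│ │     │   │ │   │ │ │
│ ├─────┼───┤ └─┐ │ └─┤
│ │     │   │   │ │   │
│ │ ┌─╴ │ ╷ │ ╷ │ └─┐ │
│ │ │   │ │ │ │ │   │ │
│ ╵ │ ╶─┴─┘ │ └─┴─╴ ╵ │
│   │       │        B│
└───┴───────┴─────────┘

Directions: down, down, right, up, up, right, right, down, left, down, right, right, down, down, left, up, left, down, left, up, left, down, down, right, down, down, right, right, up, right, down, right, up, up, right, down, down, down, down, down, right, right, right, right
Number of turns: 27

Solution:

┌─┬───────┬─────┬───┬─┐
│A│↱ → ↓  │     │   │ │
│ │ ┌─╴ ╷ ╵ ┌─┐ │ ╷ ╵ │
│↓│↑│↓ ↲│   │ │ │ │   │
│ ╵ │ ╶─┴─┬─┘ │ └─┴─┐ │
│↳ ↑│↳ → ↓│   │     │ │
├───┼───┐ │ ╷ ╵ ┌───┘ │
│↓ ↰│↓ ↰│↓│ │   │     │
│ ╷ ╵ ╷ ╵ │ └───┤ ┌───┤
│↓│↑ ↲│↑ ↲│     │ │   │
│ └─┬─┴─╴ ├───┬─┘ ├─╴ │
│↳ ↓│     │↱ ↓│   │   │
│ ╷ │ ┌───┤ ╷ │ ┌─┘ ╷ │
│ │↓│ │↱ ↓│↑│↓│ │   │ │
│ │ └─┘ ╷ ╵ │ │ └─┐ │ │
│ │↳ → ↑│↳ ↑│↓│   │ │ │
│ ├─────┼───┤ └─┐ │ └─┤
│ │     │   │↓  │ │   │
│ │ ┌─╴ │ ╷ │ ╷ │ └─┐ │
│ │ │   │ │ │↓│ │   │ │
│ ╵ │ ╶─┴─┘ │ └─┴─╴ ╵ │
│   │       │↳ → → → B│
└───┴───────┴─────────┘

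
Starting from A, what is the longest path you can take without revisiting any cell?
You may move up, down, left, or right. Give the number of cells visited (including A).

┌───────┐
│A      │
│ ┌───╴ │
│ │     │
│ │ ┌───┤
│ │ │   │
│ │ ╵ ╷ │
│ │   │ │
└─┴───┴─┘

Finding longest simple path using DFS:
Start: (0, 0)
Longest path visits 13 cells
Path: A → right → right → right → down → left → left → down → down → right → up → right → down

Solution:

┌───────┐
│A → → ↓│
│ ┌───╴ │
│ │↓ ← ↲│
│ │ ┌───┤
│ │↓│↱ ↓│
│ │ ╵ ╷ │
│ │↳ ↑│B│
└─┴───┴─┘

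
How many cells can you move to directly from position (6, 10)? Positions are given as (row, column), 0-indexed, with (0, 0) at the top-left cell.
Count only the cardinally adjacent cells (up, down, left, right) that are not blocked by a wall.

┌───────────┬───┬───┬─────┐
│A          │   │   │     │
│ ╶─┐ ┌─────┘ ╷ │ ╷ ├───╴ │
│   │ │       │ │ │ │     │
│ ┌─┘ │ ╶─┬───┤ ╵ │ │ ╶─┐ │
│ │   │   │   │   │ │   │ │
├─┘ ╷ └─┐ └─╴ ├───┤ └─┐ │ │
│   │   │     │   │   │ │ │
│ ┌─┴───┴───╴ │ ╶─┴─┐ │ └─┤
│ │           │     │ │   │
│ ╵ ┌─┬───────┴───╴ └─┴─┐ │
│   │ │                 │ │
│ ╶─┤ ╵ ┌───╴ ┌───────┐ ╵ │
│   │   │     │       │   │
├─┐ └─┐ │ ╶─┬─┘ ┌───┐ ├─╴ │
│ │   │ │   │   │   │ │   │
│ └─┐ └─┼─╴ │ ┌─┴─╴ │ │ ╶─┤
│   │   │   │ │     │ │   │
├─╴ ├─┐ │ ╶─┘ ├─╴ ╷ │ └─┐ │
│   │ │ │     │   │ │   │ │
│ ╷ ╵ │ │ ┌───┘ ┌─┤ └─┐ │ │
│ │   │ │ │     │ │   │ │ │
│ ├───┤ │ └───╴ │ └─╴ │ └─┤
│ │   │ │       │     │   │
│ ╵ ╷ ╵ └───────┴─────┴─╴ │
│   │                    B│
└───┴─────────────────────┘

Checking passable neighbors of (6, 10):
Neighbors: (7, 10), (6, 9)
Count: 2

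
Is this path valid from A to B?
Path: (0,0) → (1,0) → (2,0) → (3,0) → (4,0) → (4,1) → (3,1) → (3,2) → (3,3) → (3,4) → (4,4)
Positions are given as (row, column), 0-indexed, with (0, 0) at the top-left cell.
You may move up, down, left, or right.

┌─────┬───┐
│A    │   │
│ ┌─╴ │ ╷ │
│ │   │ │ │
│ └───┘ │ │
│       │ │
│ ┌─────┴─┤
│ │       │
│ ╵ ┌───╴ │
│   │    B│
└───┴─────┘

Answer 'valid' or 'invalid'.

Checking path validity:
Result: All consecutive moves are passable.

valid

Correct solution:

┌─────┬───┐
│A    │   │
│ ┌─╴ │ ╷ │
│↓│   │ │ │
│ └───┘ │ │
│↓      │ │
│ ┌─────┴─┤
│↓│↱ → → ↓│
│ ╵ ┌───╴ │
│↳ ↑│    B│
└───┴─────┘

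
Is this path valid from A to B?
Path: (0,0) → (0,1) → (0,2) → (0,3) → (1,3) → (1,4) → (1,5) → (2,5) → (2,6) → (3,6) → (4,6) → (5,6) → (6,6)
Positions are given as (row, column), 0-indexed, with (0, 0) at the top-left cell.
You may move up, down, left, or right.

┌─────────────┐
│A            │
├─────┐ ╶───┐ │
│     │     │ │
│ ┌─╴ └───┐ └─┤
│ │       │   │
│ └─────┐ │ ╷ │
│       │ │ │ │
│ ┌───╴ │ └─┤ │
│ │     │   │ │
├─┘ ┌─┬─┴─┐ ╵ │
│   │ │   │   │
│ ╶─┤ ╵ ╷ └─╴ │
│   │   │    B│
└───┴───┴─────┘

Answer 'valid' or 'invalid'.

Checking path validity:
Result: All consecutive moves are passable.

valid

Correct solution:

┌─────────────┐
│A → → ↓      │
├─────┐ ╶───┐ │
│     │↳ → ↓│ │
│ ┌─╴ └───┐ └─┤
│ │       │↳ ↓│
│ └─────┐ │ ╷ │
│       │ │ │↓│
│ ┌───╴ │ └─┤ │
│ │     │   │↓│
├─┘ ┌─┬─┴─┐ ╵ │
│   │ │   │  ↓│
│ ╶─┤ ╵ ╷ └─╴ │
│   │   │    B│
└───┴───┴─────┘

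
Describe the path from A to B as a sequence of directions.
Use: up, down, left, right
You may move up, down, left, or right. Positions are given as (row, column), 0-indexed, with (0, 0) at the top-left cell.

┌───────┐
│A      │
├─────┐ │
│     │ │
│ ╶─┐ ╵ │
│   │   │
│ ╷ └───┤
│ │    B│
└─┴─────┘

Finding the path and converting it to directions:
Path through cells: (0,0) → (0,1) → (0,2) → (0,3) → (1,3) → (2,3) → (2,2) → (1,2) → (1,1) → (1,0) → (2,0) → (2,1) → (3,1) → (3,2) → (3,3)
Directions: right, right, right, down, down, left, up, left, left, down, right, down, right, right

Solution:

┌───────┐
│A → → ↓│
├─────┐ │
│↓ ← ↰│↓│
│ ╶─┐ ╵ │
│↳ ↓│↑ ↲│
│ ╷ └───┤
│ │↳ → B│
└─┴─────┘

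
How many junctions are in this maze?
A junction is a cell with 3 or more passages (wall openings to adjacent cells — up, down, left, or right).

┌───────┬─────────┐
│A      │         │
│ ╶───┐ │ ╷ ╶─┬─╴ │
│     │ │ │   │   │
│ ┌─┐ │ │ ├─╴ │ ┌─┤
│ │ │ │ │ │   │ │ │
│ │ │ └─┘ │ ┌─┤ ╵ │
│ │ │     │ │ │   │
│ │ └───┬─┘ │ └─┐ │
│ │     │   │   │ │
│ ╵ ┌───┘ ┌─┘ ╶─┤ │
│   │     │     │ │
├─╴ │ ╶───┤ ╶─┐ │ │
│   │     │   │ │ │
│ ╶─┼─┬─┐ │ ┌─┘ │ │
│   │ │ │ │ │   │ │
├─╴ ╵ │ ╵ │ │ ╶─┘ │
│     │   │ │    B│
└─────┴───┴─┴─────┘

Checking each cell for number of passages:

Junctions found (3+ passages):
  (0, 5): 3 passages
  (1, 0): 3 passages
  (3, 8): 3 passages
  (4, 1): 3 passages
  (4, 6): 3 passages
  (5, 1): 3 passages
  (5, 6): 3 passages
  (6, 5): 3 passages
  (8, 1): 3 passages
Total junctions: 9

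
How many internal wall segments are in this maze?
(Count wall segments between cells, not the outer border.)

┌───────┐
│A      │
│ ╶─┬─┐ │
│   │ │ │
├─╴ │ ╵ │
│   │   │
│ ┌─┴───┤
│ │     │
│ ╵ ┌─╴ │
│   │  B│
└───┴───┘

Counting internal wall segments:
Total internal walls: 12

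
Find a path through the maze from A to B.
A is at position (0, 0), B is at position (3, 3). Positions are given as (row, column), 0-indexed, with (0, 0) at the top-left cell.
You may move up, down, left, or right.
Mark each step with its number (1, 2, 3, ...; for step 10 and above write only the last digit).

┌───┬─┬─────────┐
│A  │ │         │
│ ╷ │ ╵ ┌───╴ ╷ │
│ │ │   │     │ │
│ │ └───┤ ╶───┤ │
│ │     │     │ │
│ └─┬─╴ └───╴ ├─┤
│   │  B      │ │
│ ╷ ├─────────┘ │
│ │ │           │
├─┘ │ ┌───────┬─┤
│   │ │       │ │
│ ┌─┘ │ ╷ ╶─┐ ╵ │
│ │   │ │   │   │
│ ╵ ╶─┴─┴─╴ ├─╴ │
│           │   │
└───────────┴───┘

Finding the shortest path from (0, 0) to (3, 3):
Path length: 6 steps
Directions: right → down → down → right → right → down

Solution:

┌───┬─┬─────────┐
│A 1│ │         │
│ ╷ │ ╵ ┌───╴ ╷ │
│ │2│   │     │ │
│ │ └───┤ ╶───┤ │
│ │3 4 5│     │ │
│ └─┬─╴ └───╴ ├─┤
│   │  B      │ │
│ ╷ ├─────────┘ │
│ │ │           │
├─┘ │ ┌───────┬─┤
│   │ │       │ │
│ ┌─┘ │ ╷ ╶─┐ ╵ │
│ │   │ │   │   │
│ ╵ ╶─┴─┴─╴ ├─╴ │
│           │   │
└───────────┴───┘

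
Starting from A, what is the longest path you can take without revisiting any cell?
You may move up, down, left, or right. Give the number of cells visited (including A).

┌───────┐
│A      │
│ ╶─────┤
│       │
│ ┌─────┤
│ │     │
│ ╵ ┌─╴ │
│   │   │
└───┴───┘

Finding longest simple path using DFS:
Start: (0, 0)
Longest path visits 10 cells
Path: A → down → down → down → right → up → right → right → down → left

Solution:

┌───────┐
│A      │
│ ╶─────┤
│↓      │
│ ┌─────┤
│↓│↱ → ↓│
│ ╵ ┌─╴ │
│↳ ↑│B ↲│
└───┴───┘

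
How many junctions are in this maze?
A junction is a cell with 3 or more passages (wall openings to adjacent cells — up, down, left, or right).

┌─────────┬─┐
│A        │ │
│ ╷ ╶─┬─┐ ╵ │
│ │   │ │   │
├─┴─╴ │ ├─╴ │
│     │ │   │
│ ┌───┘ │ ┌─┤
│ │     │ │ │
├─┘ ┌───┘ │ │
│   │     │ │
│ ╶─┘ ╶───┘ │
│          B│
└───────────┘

Checking each cell for number of passages:

Junctions found (3+ passages):
  (0, 1): 3 passages
  (1, 5): 3 passages
  (5, 2): 3 passages
Total junctions: 3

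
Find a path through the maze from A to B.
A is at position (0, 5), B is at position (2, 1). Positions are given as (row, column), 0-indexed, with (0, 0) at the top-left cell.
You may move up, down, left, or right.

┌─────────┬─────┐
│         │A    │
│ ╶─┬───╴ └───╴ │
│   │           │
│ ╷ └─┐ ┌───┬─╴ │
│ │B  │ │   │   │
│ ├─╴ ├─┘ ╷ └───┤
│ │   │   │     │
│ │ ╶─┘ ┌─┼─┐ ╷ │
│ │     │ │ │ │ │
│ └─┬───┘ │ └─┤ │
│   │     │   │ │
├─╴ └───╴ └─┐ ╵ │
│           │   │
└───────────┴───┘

Finding the shortest path from (0, 5) to (2, 1):
Path length: 14 steps
Directions: right → right → down → left → left → left → up → left → left → left → left → down → right → down

Solution:

┌─────────┬─────┐
│↓ ← ← ← ↰│A → ↓│
│ ╶─┬───╴ └───╴ │
│↳ ↓│    ↑ ← ← ↲│
│ ╷ └─┐ ┌───┬─╴ │
│ │B  │ │   │   │
│ ├─╴ ├─┘ ╷ └───┤
│ │   │   │     │
│ │ ╶─┘ ┌─┼─┐ ╷ │
│ │     │ │ │ │ │
│ └─┬───┘ │ └─┤ │
│   │     │   │ │
├─╴ └───╴ └─┐ ╵ │
│           │   │
└───────────┴───┘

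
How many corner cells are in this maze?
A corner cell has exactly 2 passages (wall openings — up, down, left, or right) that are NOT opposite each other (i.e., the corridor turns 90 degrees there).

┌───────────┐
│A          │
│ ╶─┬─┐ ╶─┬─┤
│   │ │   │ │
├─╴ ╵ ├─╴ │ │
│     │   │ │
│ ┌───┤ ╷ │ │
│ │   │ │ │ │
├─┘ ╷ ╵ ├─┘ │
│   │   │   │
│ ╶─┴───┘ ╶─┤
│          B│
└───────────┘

Counting corner cells (2 non-opposite passages):
Total corners: 17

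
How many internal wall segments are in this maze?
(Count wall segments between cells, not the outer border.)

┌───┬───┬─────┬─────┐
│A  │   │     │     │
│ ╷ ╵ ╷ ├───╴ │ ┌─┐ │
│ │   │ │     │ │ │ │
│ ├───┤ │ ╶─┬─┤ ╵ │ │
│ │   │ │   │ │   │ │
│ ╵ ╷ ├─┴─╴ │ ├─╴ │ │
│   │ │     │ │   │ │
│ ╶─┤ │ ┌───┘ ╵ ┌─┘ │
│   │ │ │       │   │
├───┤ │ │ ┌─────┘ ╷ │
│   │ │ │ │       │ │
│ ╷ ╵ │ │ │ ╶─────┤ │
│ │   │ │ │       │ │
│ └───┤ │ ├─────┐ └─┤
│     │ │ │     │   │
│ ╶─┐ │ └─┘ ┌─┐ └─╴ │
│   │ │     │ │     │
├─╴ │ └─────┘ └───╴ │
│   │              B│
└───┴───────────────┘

Counting internal wall segments:
Total internal walls: 81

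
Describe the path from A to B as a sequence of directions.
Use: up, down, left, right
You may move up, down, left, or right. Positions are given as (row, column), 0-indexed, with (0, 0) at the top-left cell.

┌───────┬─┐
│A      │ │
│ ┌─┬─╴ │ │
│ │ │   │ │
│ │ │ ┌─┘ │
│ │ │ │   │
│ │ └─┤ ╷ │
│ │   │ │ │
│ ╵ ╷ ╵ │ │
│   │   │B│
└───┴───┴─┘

Finding the path and converting it to directions:
Path through cells: (0,0) → (1,0) → (2,0) → (3,0) → (4,0) → (4,1) → (3,1) → (3,2) → (4,2) → (4,3) → (3,3) → (2,3) → (2,4) → (3,4) → (4,4)
Directions: down, down, down, down, right, up, right, down, right, up, up, right, down, down

Solution:

┌───────┬─┐
│A      │ │
│ ┌─┬─╴ │ │
│↓│ │   │ │
│ │ │ ┌─┘ │
│↓│ │ │↱ ↓│
│ │ └─┤ ╷ │
│↓│↱ ↓│↑│↓│
│ ╵ ╷ ╵ │ │
│↳ ↑│↳ ↑│B│
└───┴───┴─┘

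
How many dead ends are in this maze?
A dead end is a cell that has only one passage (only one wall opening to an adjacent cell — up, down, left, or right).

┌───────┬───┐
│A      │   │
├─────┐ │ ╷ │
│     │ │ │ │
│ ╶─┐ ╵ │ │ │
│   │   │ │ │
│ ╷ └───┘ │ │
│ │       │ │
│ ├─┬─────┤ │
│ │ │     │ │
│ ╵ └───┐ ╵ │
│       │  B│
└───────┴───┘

Checking each cell for number of passages:

Dead ends found at positions:
  (0, 0)
  (4, 1)
  (4, 2)
  (5, 3)
Total dead ends: 4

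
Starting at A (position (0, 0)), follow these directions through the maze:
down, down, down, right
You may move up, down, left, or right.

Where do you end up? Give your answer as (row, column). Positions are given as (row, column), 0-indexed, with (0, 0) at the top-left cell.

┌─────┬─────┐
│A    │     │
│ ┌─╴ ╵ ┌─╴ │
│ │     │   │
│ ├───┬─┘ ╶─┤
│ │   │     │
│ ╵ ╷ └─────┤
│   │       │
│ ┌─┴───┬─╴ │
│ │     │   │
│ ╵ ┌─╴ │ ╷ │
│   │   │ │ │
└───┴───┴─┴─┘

Following directions step by step:
Start: (0, 0)
  down: (0, 0) → (1, 0)
  down: (1, 0) → (2, 0)
  down: (2, 0) → (3, 0)
  right: (3, 0) → (3, 1)
Final position: (3, 1)

Path taken:

┌─────┬─────┐
│A    │     │
│ ┌─╴ ╵ ┌─╴ │
│↓│     │   │
│ ├───┬─┘ ╶─┤
│↓│   │     │
│ ╵ ╷ └─────┤
│↳ B│       │
│ ┌─┴───┬─╴ │
│ │     │   │
│ ╵ ┌─╴ │ ╷ │
│   │   │ │ │
└───┴───┴─┴─┘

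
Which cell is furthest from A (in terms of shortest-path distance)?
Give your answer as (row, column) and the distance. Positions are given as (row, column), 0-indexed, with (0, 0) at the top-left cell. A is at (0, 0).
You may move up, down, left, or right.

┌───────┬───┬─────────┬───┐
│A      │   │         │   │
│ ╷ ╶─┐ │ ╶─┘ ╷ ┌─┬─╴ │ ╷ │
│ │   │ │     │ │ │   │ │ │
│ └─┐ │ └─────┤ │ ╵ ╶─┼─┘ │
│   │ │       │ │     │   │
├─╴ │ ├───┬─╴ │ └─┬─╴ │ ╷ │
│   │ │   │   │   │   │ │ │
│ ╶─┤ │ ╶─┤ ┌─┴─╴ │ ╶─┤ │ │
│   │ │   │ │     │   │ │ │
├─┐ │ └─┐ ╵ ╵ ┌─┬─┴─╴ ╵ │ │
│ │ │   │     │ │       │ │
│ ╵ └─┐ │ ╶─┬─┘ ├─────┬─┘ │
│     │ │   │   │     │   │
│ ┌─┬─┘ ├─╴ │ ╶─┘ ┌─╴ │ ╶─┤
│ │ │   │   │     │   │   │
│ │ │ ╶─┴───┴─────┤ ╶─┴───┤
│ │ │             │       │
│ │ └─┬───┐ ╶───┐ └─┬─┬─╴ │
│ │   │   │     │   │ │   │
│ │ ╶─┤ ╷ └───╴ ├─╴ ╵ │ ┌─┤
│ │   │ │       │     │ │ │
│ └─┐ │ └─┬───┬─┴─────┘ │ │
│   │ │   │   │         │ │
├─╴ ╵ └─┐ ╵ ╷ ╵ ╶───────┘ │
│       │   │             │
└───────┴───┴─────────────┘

Computing BFS distances from A to all cells:
Furthest cell: (5, 7)
Distance: 56 steps

Path from A to the furthest cell:

┌───────┬───┬─────────┬───┐
│A ↓    │   │         │   │
│ ╷ ╶─┐ │ ╶─┘ ╷ ┌─┬─╴ │ ╷ │
│ │↳ ↓│ │     │ │ │   │ │ │
│ └─┐ │ └─────┤ │ ╵ ╶─┼─┘ │
│   │↓│       │ │     │   │
├─╴ │ ├───┬─╴ │ └─┬─╴ │ ╷ │
│   │↓│   │   │   │   │ │ │
│ ╶─┤ │ ╶─┤ ┌─┴─╴ │ ╶─┤ │ │
│   │↓│   │ │     │   │ │ │
├─┐ │ └─┐ ╵ ╵ ┌─┬─┴─╴ ╵ │ │
│ │ │↳ ↓│     │B│       │ │
│ ╵ └─┐ │ ╶─┬─┘ ├─────┬─┘ │
│     │↓│   │↱ ↑│↓ ← ↰│   │
│ ┌─┬─┘ ├─╴ │ ╶─┘ ┌─╴ │ ╶─┤
│ │ │↓ ↲│   │↑ ← ↲│↱ ↑│   │
│ │ │ ╶─┴───┴─────┤ ╶─┴───┤
│ │ │↳ → → ↓      │↑ ← ← ↰│
│ │ └─┬───┐ ╶───┐ └─┬─┬─╴ │
│ │   │↓ ↰│↳ → ↓│   │ │↱ ↑│
│ │ ╶─┤ ╷ └───╴ ├─╴ ╵ │ ┌─┤
│ │   │↓│↑ ← ← ↲│     │↑│ │
│ └─┐ │ └─┬───┬─┴─────┘ │ │
│   │ │↳ ↓│↱ ↓│↱ → → → ↑│ │
├─╴ ╵ └─┐ ╵ ╷ ╵ ╶───────┘ │
│       │↳ ↑│↳ ↑          │
└───────┴───┴─────────────┘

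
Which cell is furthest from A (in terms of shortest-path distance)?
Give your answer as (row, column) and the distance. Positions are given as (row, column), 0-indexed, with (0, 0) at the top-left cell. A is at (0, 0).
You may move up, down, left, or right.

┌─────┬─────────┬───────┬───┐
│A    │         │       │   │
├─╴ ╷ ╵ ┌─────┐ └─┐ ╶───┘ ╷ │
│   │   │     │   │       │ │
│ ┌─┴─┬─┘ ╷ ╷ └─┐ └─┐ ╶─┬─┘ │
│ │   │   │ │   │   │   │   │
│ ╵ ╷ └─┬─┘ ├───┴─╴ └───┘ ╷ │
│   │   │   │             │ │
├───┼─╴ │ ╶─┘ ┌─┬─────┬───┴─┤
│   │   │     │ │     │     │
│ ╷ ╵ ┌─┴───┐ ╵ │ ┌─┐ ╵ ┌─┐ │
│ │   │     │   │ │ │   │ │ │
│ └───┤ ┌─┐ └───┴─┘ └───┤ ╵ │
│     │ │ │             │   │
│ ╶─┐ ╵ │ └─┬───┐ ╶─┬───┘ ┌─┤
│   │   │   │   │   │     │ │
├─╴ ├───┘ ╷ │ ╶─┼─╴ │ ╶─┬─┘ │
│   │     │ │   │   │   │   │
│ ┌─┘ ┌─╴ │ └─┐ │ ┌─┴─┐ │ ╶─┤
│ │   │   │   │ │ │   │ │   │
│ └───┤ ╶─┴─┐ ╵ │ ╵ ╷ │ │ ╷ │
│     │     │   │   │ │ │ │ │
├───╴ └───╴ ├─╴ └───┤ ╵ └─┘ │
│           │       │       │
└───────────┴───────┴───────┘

Computing BFS distances from A to all cells:
Furthest cell: (5, 8)
Distance: 61 steps

Path from A to the furthest cell:

┌─────┬─────────┬───────┬───┐
│A ↓  │         │       │   │
├─╴ ╷ ╵ ┌─────┐ └─┐ ╶───┘ ╷ │
│↓ ↲│   │     │   │       │ │
│ ┌─┴─┬─┘ ╷ ╷ └─┐ └─┐ ╶─┬─┘ │
│↓│↱ ↓│   │ │   │   │   │   │
│ ╵ ╷ └─┬─┘ ├───┴─╴ └───┘ ╷ │
│↳ ↑│↳ ↓│   │             │ │
├───┼─╴ │ ╶─┘ ┌─┬─────┬───┴─┤
│↓ ↰│↓ ↲│     │ │↓ ← ↰│↓ ← ↰│
│ ╷ ╵ ┌─┴───┐ ╵ │ ┌─┐ ╵ ┌─┐ │
│↓│↑ ↲│↱ → ↓│   │B│ │↑ ↲│ │↑│
│ └───┤ ┌─┐ └───┴─┘ └───┤ ╵ │
│↳ → ↓│↑│ │↳ → → ↓      │↱ ↑│
│ ╶─┐ ╵ │ └─┬───┐ ╶─┬───┘ ┌─┤
│   │↳ ↑│   │   │↳ ↓│↱ → ↑│ │
├─╴ ├───┘ ╷ │ ╶─┼─╴ │ ╶─┬─┘ │
│   │     │ │   │↓ ↲│↑ ↰│   │
│ ┌─┘ ┌─╴ │ └─┐ │ ┌─┴─┐ │ ╶─┤
│ │   │   │   │ │↓│↱ ↓│↑│   │
│ └───┤ ╶─┴─┐ ╵ │ ╵ ╷ │ │ ╷ │
│     │     │   │↳ ↑│↓│↑│ │ │
├───╴ └───╴ ├─╴ └───┤ ╵ └─┘ │
│           │       │↳ ↑    │
└───────────┴───────┴───────┘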